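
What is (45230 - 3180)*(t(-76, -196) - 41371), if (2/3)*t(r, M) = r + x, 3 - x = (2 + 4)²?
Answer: -1746525725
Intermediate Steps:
x = -33 (x = 3 - (2 + 4)² = 3 - 1*6² = 3 - 1*36 = 3 - 36 = -33)
t(r, M) = -99/2 + 3*r/2 (t(r, M) = 3*(r - 33)/2 = 3*(-33 + r)/2 = -99/2 + 3*r/2)
(45230 - 3180)*(t(-76, -196) - 41371) = (45230 - 3180)*((-99/2 + (3/2)*(-76)) - 41371) = 42050*((-99/2 - 114) - 41371) = 42050*(-327/2 - 41371) = 42050*(-83069/2) = -1746525725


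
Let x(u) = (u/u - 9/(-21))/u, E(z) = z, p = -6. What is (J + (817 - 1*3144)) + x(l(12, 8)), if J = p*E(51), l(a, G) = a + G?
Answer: -36861/14 ≈ -2632.9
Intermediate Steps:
l(a, G) = G + a
J = -306 (J = -6*51 = -306)
x(u) = 10/(7*u) (x(u) = (1 - 9*(-1/21))/u = (1 + 3/7)/u = 10/(7*u))
(J + (817 - 1*3144)) + x(l(12, 8)) = (-306 + (817 - 1*3144)) + 10/(7*(8 + 12)) = (-306 + (817 - 3144)) + (10/7)/20 = (-306 - 2327) + (10/7)*(1/20) = -2633 + 1/14 = -36861/14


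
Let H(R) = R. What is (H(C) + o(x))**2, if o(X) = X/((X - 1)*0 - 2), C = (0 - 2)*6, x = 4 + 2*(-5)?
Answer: 81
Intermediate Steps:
x = -6 (x = 4 - 10 = -6)
C = -12 (C = -2*6 = -12)
o(X) = -X/2 (o(X) = X/((-1 + X)*0 - 2) = X/(0 - 2) = X/(-2) = X*(-1/2) = -X/2)
(H(C) + o(x))**2 = (-12 - 1/2*(-6))**2 = (-12 + 3)**2 = (-9)**2 = 81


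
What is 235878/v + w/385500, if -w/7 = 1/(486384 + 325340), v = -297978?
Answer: -12301808313773641/15540526194126000 ≈ -0.79160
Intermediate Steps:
w = -7/811724 (w = -7/(486384 + 325340) = -7/811724 ≈ -8.6236e-6)
235878/v + w/385500 = 235878/(-297978) - 7/811724/385500 = 235878*(-1/297978) - 7/811724*1/385500 = -39313/49663 - 7/312919602000 = -12301808313773641/15540526194126000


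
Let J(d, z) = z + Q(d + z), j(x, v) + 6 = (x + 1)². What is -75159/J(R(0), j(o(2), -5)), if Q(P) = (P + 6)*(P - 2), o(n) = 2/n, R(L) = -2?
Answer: 10737/2 ≈ 5368.5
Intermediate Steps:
j(x, v) = -6 + (1 + x)² (j(x, v) = -6 + (x + 1)² = -6 + (1 + x)²)
Q(P) = (-2 + P)*(6 + P) (Q(P) = (6 + P)*(-2 + P) = (-2 + P)*(6 + P))
J(d, z) = -12 + (d + z)² + 4*d + 5*z (J(d, z) = z + (-12 + (d + z)² + 4*(d + z)) = z + (-12 + (d + z)² + (4*d + 4*z)) = z + (-12 + (d + z)² + 4*d + 4*z) = -12 + (d + z)² + 4*d + 5*z)
-75159/J(R(0), j(o(2), -5)) = -75159/(-12 + (-2 + (-6 + (1 + 2/2)²))² + 4*(-2) + 5*(-6 + (1 + 2/2)²)) = -75159/(-12 + (-2 + (-6 + (1 + 2*(½))²))² - 8 + 5*(-6 + (1 + 2*(½))²)) = -75159/(-12 + (-2 + (-6 + (1 + 1)²))² - 8 + 5*(-6 + (1 + 1)²)) = -75159/(-12 + (-2 + (-6 + 2²))² - 8 + 5*(-6 + 2²)) = -75159/(-12 + (-2 + (-6 + 4))² - 8 + 5*(-6 + 4)) = -75159/(-12 + (-2 - 2)² - 8 + 5*(-2)) = -75159/(-12 + (-4)² - 8 - 10) = -75159/(-12 + 16 - 8 - 10) = -75159/(-14) = -75159*(-1/14) = 10737/2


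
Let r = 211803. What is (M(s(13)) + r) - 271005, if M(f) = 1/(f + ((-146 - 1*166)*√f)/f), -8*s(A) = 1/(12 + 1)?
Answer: -6482545661568938/109498761217 - 6749184*I*√26/109498761217 ≈ -59202.0 - 0.00031429*I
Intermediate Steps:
s(A) = -1/104 (s(A) = -1/(8*(12 + 1)) = -⅛/13 = -⅛*1/13 = -1/104)
M(f) = 1/(f - 312/√f) (M(f) = 1/(f + ((-146 - 166)*√f)/f) = 1/(f + (-312*√f)/f) = 1/(f - 312/√f))
(M(s(13)) + r) - 271005 = (-1/(104*((-1/104)² - 6*I*√26)) + 211803) - 271005 = (-1/(104*(1/10816 - 6*I*√26)) + 211803) - 271005 = (211803 - 1/(104*(1/10816 - 6*I*√26))) - 271005 = -59202 - 1/(104*(1/10816 - 6*I*√26))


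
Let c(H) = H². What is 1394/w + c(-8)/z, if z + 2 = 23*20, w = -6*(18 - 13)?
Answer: -159133/3435 ≈ -46.327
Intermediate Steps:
w = -30 (w = -6*5 = -30)
z = 458 (z = -2 + 23*20 = -2 + 460 = 458)
1394/w + c(-8)/z = 1394/(-30) + (-8)²/458 = 1394*(-1/30) + 64*(1/458) = -697/15 + 32/229 = -159133/3435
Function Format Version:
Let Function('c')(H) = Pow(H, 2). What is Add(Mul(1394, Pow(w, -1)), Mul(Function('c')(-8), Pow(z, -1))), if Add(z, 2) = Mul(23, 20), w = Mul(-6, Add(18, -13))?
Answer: Rational(-159133, 3435) ≈ -46.327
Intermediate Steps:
w = -30 (w = Mul(-6, 5) = -30)
z = 458 (z = Add(-2, Mul(23, 20)) = Add(-2, 460) = 458)
Add(Mul(1394, Pow(w, -1)), Mul(Function('c')(-8), Pow(z, -1))) = Add(Mul(1394, Pow(-30, -1)), Mul(Pow(-8, 2), Pow(458, -1))) = Add(Mul(1394, Rational(-1, 30)), Mul(64, Rational(1, 458))) = Add(Rational(-697, 15), Rational(32, 229)) = Rational(-159133, 3435)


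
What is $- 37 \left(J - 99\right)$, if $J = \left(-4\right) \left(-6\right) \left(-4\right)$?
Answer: $7215$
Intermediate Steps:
$J = -96$ ($J = 24 \left(-4\right) = -96$)
$- 37 \left(J - 99\right) = - 37 \left(-96 - 99\right) = \left(-37\right) \left(-195\right) = 7215$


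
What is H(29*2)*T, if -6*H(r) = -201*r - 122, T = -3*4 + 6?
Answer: -11780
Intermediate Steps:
T = -6 (T = -12 + 6 = -6)
H(r) = 61/3 + 67*r/2 (H(r) = -(-201*r - 122)/6 = -(-122 - 201*r)/6 = 61/3 + 67*r/2)
H(29*2)*T = (61/3 + 67*(29*2)/2)*(-6) = (61/3 + (67/2)*58)*(-6) = (61/3 + 1943)*(-6) = (5890/3)*(-6) = -11780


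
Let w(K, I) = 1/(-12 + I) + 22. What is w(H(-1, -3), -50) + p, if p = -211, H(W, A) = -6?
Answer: -11719/62 ≈ -189.02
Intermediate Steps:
w(K, I) = 22 + 1/(-12 + I)
w(H(-1, -3), -50) + p = (-263 + 22*(-50))/(-12 - 50) - 211 = (-263 - 1100)/(-62) - 211 = -1/62*(-1363) - 211 = 1363/62 - 211 = -11719/62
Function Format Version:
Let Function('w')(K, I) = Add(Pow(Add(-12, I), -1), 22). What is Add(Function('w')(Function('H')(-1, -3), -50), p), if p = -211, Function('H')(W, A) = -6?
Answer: Rational(-11719, 62) ≈ -189.02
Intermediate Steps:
Function('w')(K, I) = Add(22, Pow(Add(-12, I), -1))
Add(Function('w')(Function('H')(-1, -3), -50), p) = Add(Mul(Pow(Add(-12, -50), -1), Add(-263, Mul(22, -50))), -211) = Add(Mul(Pow(-62, -1), Add(-263, -1100)), -211) = Add(Mul(Rational(-1, 62), -1363), -211) = Add(Rational(1363, 62), -211) = Rational(-11719, 62)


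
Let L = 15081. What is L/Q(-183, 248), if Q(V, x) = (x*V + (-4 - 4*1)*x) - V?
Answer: -15081/47185 ≈ -0.31961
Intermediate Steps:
Q(V, x) = -V - 8*x + V*x (Q(V, x) = (V*x + (-4 - 4)*x) - V = (V*x - 8*x) - V = (-8*x + V*x) - V = -V - 8*x + V*x)
L/Q(-183, 248) = 15081/(-1*(-183) - 8*248 - 183*248) = 15081/(183 - 1984 - 45384) = 15081/(-47185) = 15081*(-1/47185) = -15081/47185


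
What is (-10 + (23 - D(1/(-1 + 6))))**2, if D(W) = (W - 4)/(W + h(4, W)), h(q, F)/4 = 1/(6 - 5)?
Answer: 85264/441 ≈ 193.34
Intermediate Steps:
h(q, F) = 4 (h(q, F) = 4/(6 - 5) = 4/1 = 4*1 = 4)
D(W) = (-4 + W)/(4 + W) (D(W) = (W - 4)/(W + 4) = (-4 + W)/(4 + W))
(-10 + (23 - D(1/(-1 + 6))))**2 = (-10 + (23 - (-4 + 1/(-1 + 6))/(4 + 1/(-1 + 6))))**2 = (-10 + (23 - (-4 + 1/5)/(4 + 1/5)))**2 = (-10 + (23 - (-19)/(21/5*5)))**2 = (-10 + (23 - 5*(-19)/(21*5)))**2 = (-10 + (23 - 1*(-19/21)))**2 = (-10 + (23 + 19/21))**2 = (-10 + 502/21)**2 = (292/21)**2 = 85264/441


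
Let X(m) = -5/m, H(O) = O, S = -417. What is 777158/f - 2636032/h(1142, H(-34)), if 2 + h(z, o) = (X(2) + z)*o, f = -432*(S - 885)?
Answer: 4002074311/57652560 ≈ 69.417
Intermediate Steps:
f = 562464 (f = -432*(-417 - 885) = -432*(-1302) = 562464)
h(z, o) = -2 + o*(-5/2 + z) (h(z, o) = -2 + (-5/2 + z)*o = -2 + o*(-5/2 + z))
777158/f - 2636032/h(1142, H(-34)) = 777158/562464 - 2636032/(-2 - 5/2*(-34) - 34*1142) = 777158*(1/562464) - 2636032/(-2 + 85 - 38828) = 388579/281232 - 2636032/(-38745) = 388579/281232 - 2636032*(-1/38745) = 388579/281232 + 376576/5535 = 4002074311/57652560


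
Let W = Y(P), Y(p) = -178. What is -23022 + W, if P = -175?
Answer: -23200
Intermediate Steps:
W = -178
-23022 + W = -23022 - 178 = -23200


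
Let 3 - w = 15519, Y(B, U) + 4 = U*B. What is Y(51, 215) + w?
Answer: -4555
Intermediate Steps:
Y(B, U) = -4 + B*U (Y(B, U) = -4 + U*B = -4 + B*U)
w = -15516 (w = 3 - 1*15519 = 3 - 15519 = -15516)
Y(51, 215) + w = (-4 + 51*215) - 15516 = (-4 + 10965) - 15516 = 10961 - 15516 = -4555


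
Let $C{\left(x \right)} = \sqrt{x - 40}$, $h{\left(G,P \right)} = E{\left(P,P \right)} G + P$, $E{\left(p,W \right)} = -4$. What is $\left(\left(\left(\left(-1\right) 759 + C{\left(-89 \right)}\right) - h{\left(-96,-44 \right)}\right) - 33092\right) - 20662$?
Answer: $-54853 + i \sqrt{129} \approx -54853.0 + 11.358 i$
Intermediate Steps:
$h{\left(G,P \right)} = P - 4 G$ ($h{\left(G,P \right)} = - 4 G + P = P - 4 G$)
$C{\left(x \right)} = \sqrt{-40 + x}$
$\left(\left(\left(\left(-1\right) 759 + C{\left(-89 \right)}\right) - h{\left(-96,-44 \right)}\right) - 33092\right) - 20662 = \left(\left(\left(\left(-1\right) 759 + \sqrt{-40 - 89}\right) - \left(-44 - -384\right)\right) - 33092\right) - 20662 = \left(\left(\left(-759 + \sqrt{-129}\right) - \left(-44 + 384\right)\right) - 33092\right) - 20662 = \left(\left(\left(-759 + i \sqrt{129}\right) - 340\right) - 33092\right) - 20662 = \left(\left(-1099 + i \sqrt{129}\right) - 33092\right) - 20662 = \left(-34191 + i \sqrt{129}\right) - 20662 = -54853 + i \sqrt{129}$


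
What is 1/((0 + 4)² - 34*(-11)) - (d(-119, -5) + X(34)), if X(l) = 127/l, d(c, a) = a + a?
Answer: 20776/3315 ≈ 6.2673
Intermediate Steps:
d(c, a) = 2*a
1/((0 + 4)² - 34*(-11)) - (d(-119, -5) + X(34)) = 1/((0 + 4)² - 34*(-11)) - (2*(-5) + 127/34) = 1/(4² + 374) - (-10 + 127*(1/34)) = 1/(16 + 374) - (-10 + 127/34) = 1/390 - 1*(-213/34) = 1/390 + 213/34 = 20776/3315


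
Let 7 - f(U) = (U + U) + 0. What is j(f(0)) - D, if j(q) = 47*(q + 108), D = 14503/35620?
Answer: 192511597/35620 ≈ 5404.6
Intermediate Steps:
f(U) = 7 - 2*U (f(U) = 7 - ((U + U) + 0) = 7 - (2*U + 0) = 7 - 2*U)
D = 14503/35620 (D = 14503*(1/35620) = 14503/35620 ≈ 0.40716)
j(q) = 5076 + 47*q (j(q) = 47*(108 + q) = 5076 + 47*q)
j(f(0)) - D = (5076 + 47*(7 - 2*0)) - 1*14503/35620 = (5076 + 47*(7 + 0)) - 14503/35620 = (5076 + 47*7) - 14503/35620 = (5076 + 329) - 14503/35620 = 5405 - 14503/35620 = 192511597/35620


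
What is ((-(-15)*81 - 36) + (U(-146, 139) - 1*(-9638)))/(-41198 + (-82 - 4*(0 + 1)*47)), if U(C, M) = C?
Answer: -10671/41468 ≈ -0.25733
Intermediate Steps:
((-(-15)*81 - 36) + (U(-146, 139) - 1*(-9638)))/(-41198 + (-82 - 4*(0 + 1)*47)) = ((-(-15)*81 - 36) + (-146 - 1*(-9638)))/(-41198 + (-82 - 4*(0 + 1)*47)) = ((-15*(-81) - 36) + (-146 + 9638))/(-41198 + (-82 - 4*1*47)) = ((1215 - 36) + 9492)/(-41198 + (-82 - 4*47)) = (1179 + 9492)/(-41198 + (-82 - 188)) = 10671/(-41198 - 270) = 10671/(-41468) = 10671*(-1/41468) = -10671/41468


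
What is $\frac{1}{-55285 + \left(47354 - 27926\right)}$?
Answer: $- \frac{1}{35857} \approx -2.7889 \cdot 10^{-5}$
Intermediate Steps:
$\frac{1}{-55285 + \left(47354 - 27926\right)} = \frac{1}{-55285 + 19428} = \frac{1}{-35857} = - \frac{1}{35857}$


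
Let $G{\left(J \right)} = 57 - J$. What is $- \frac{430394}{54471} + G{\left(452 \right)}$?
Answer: $- \frac{21946439}{54471} \approx -402.9$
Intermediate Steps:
$- \frac{430394}{54471} + G{\left(452 \right)} = - \frac{430394}{54471} + \left(57 - 452\right) = \left(-430394\right) \frac{1}{54471} + \left(57 - 452\right) = - \frac{430394}{54471} - 395 = - \frac{21946439}{54471}$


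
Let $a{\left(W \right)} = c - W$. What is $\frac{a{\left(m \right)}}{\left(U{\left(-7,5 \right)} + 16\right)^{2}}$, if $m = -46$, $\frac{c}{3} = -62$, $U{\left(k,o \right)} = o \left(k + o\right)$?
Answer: $- \frac{35}{9} \approx -3.8889$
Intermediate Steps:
$c = -186$ ($c = 3 \left(-62\right) = -186$)
$a{\left(W \right)} = -186 - W$
$\frac{a{\left(m \right)}}{\left(U{\left(-7,5 \right)} + 16\right)^{2}} = \frac{-186 - -46}{\left(5 \left(-7 + 5\right) + 16\right)^{2}} = \frac{-186 + 46}{\left(5 \left(-2\right) + 16\right)^{2}} = - \frac{140}{\left(-10 + 16\right)^{2}} = - \frac{140}{6^{2}} = - \frac{140}{36} = \left(-140\right) \frac{1}{36} = - \frac{35}{9}$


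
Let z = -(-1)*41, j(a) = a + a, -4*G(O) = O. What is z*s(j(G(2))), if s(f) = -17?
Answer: -697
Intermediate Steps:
G(O) = -O/4
j(a) = 2*a
z = 41 (z = -1*(-41) = 41)
z*s(j(G(2))) = 41*(-17) = -697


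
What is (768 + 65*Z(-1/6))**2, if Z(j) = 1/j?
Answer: 142884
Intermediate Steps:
Z(j) = 1/j
(768 + 65*Z(-1/6))**2 = (768 + 65/((-1/6)))**2 = (768 + 65/((-1*1/6)))**2 = (768 + 65/(-1/6))**2 = (768 + 65*(-6))**2 = (768 - 390)**2 = 378**2 = 142884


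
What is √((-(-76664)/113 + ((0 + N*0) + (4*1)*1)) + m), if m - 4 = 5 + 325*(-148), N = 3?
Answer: I*√605359871/113 ≈ 217.74*I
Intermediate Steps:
m = -48091 (m = 4 + (5 + 325*(-148)) = 4 + (5 - 48100) = 4 - 48095 = -48091)
√((-(-76664)/113 + ((0 + N*0) + (4*1)*1)) + m) = √((-(-76664)/113 + ((0 + 3*0) + (4*1)*1)) - 48091) = √((-(-76664)/113 + ((0 + 0) + 4*1)) - 48091) = √((-296*(-259/113) + (0 + 4)) - 48091) = √((76664/113 + 4) - 48091) = √(77116/113 - 48091) = √(-5357167/113) = I*√605359871/113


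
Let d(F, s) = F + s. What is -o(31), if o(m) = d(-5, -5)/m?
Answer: 10/31 ≈ 0.32258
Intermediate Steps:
o(m) = -10/m (o(m) = (-5 - 5)/m = -10/m)
-o(31) = -(-10)/31 = -1*(-10/31) = 10/31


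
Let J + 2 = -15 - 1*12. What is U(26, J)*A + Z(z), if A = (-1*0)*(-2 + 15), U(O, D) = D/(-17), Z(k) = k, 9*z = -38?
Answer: -38/9 ≈ -4.2222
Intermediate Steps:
z = -38/9 (z = (⅑)*(-38) = -38/9 ≈ -4.2222)
J = -29 (J = -2 + (-15 - 1*12) = -2 + (-15 - 12) = -2 - 27 = -29)
U(O, D) = -D/17 (U(O, D) = D*(-1/17) = -D/17)
A = 0 (A = 0*13 = 0)
U(26, J)*A + Z(z) = -1/17*(-29)*0 - 38/9 = (29/17)*0 - 38/9 = 0 - 38/9 = -38/9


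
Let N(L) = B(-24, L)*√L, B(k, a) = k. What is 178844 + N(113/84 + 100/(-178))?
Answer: 178844 - 4*√10946733/623 ≈ 1.7882e+5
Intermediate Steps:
N(L) = -24*√L
178844 + N(113/84 + 100/(-178)) = 178844 - 24*√(113/84 + 100/(-178)) = 178844 - 24*√(113*(1/84) + 100*(-1/178)) = 178844 - 24*√(113/84 - 50/89) = 178844 - 4*√10946733/623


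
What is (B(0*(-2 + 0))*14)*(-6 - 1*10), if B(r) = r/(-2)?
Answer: 0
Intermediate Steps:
B(r) = -r/2 (B(r) = r*(-1/2) = -r/2)
(B(0*(-2 + 0))*14)*(-6 - 1*10) = (-0*(-2 + 0)*14)*(-6 - 1*10) = (-0*(-2)*14)*(-6 - 10) = (-1/2*0*14)*(-16) = (0*14)*(-16) = 0*(-16) = 0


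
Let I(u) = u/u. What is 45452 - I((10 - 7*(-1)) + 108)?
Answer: 45451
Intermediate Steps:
I(u) = 1
45452 - I((10 - 7*(-1)) + 108) = 45452 - 1*1 = 45452 - 1 = 45451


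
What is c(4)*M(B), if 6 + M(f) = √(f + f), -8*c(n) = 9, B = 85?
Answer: 27/4 - 9*√170/8 ≈ -7.9182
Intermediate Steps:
c(n) = -9/8 (c(n) = -⅛*9 = -9/8)
M(f) = -6 + √2*√f (M(f) = -6 + √(f + f) = -6 + √(2*f) = -6 + √2*√f)
c(4)*M(B) = -9*(-6 + √2*√85)/8 = -9*(-6 + √170)/8 = 27/4 - 9*√170/8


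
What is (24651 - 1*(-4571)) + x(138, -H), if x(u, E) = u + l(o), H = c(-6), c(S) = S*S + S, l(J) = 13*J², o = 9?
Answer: 30413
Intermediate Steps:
c(S) = S + S² (c(S) = S² + S = S + S²)
H = 30 (H = -6*(1 - 6) = -6*(-5) = 30)
x(u, E) = 1053 + u (x(u, E) = u + 13*9² = u + 13*81 = u + 1053 = 1053 + u)
(24651 - 1*(-4571)) + x(138, -H) = (24651 - 1*(-4571)) + (1053 + 138) = (24651 + 4571) + 1191 = 29222 + 1191 = 30413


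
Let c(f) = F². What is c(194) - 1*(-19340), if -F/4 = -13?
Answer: 22044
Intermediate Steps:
F = 52 (F = -4*(-13) = 52)
c(f) = 2704 (c(f) = 52² = 2704)
c(194) - 1*(-19340) = 2704 - 1*(-19340) = 2704 + 19340 = 22044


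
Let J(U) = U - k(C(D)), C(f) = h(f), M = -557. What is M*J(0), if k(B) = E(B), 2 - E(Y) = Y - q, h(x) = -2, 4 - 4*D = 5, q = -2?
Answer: 1114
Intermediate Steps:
D = -¼ (D = 1 - ¼*5 = 1 - 5/4 = -¼ ≈ -0.25000)
C(f) = -2
E(Y) = -Y (E(Y) = 2 - (Y - 1*(-2)) = 2 - (Y + 2) = 2 - (2 + Y) = 2 + (-2 - Y) = -Y)
k(B) = -B
J(U) = -2 + U (J(U) = U - (-1)*(-2) = U - 1*2 = U - 2 = -2 + U)
M*J(0) = -557*(-2 + 0) = -557*(-2) = 1114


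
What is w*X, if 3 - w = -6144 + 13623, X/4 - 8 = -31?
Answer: 687792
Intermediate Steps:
X = -92 (X = 32 + 4*(-31) = 32 - 124 = -92)
w = -7476 (w = 3 - (-6144 + 13623) = 3 - 1*7479 = 3 - 7479 = -7476)
w*X = -7476*(-92) = 687792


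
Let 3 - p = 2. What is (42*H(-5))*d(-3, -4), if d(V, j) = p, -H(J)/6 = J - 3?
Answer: 2016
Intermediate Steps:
H(J) = 18 - 6*J (H(J) = -6*(J - 3) = -6*(-3 + J) = 18 - 6*J)
p = 1 (p = 3 - 1*2 = 3 - 2 = 1)
d(V, j) = 1
(42*H(-5))*d(-3, -4) = (42*(18 - 6*(-5)))*1 = (42*(18 + 30))*1 = (42*48)*1 = 2016*1 = 2016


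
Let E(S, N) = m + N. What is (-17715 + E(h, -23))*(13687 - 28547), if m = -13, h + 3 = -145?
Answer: 263779860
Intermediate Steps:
h = -148 (h = -3 - 145 = -148)
E(S, N) = -13 + N
(-17715 + E(h, -23))*(13687 - 28547) = (-17715 + (-13 - 23))*(13687 - 28547) = (-17715 - 36)*(-14860) = -17751*(-14860) = 263779860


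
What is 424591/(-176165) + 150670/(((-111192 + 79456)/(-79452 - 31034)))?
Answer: 733148044256831/1397693110 ≈ 5.2454e+5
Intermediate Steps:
424591/(-176165) + 150670/(((-111192 + 79456)/(-79452 - 31034))) = 424591*(-1/176165) + 150670/((-31736/(-110486))) = -424591/176165 + 150670/((-31736*(-1/110486))) = -424591/176165 + 150670/(15868/55243) = -424591/176165 + 150670*(55243/15868) = -424591/176165 + 4161731405/7934 = 733148044256831/1397693110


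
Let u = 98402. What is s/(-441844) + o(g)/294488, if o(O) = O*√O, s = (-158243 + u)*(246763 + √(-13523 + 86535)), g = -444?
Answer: 14766544683/441844 + 59841*√18253/220922 - 111*I*√111/36811 ≈ 33457.0 - 0.031769*I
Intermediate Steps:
s = -14766544683 - 119682*√18253 (s = (-158243 + 98402)*(246763 + √(-13523 + 86535)) = -59841*(246763 + √73012) = -59841*(246763 + 2*√18253) = -14766544683 - 119682*√18253 ≈ -1.4783e+10)
o(O) = O^(3/2)
s/(-441844) + o(g)/294488 = (-14766544683 - 119682*√18253)/(-441844) + (-444)^(3/2)/294488 = (-14766544683 - 119682*√18253)*(-1/441844) - 888*I*√111*(1/294488) = (14766544683/441844 + 59841*√18253/220922) - 111*I*√111/36811 = 14766544683/441844 + 59841*√18253/220922 - 111*I*√111/36811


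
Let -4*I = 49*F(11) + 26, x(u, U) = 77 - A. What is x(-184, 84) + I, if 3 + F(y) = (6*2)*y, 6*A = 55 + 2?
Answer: -6077/4 ≈ -1519.3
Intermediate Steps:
A = 19/2 (A = (55 + 2)/6 = (1/6)*57 = 19/2 ≈ 9.5000)
F(y) = -3 + 12*y (F(y) = -3 + (6*2)*y = -3 + 12*y)
x(u, U) = 135/2 (x(u, U) = 77 - 1*19/2 = 77 - 19/2 = 135/2)
I = -6347/4 (I = -(49*(-3 + 12*11) + 26)/4 = -(49*(-3 + 132) + 26)/4 = -(49*129 + 26)/4 = -(6321 + 26)/4 = -1/4*6347 = -6347/4 ≈ -1586.8)
x(-184, 84) + I = 135/2 - 6347/4 = -6077/4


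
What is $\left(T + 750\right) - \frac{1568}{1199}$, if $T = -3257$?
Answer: $- \frac{3007461}{1199} \approx -2508.3$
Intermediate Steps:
$\left(T + 750\right) - \frac{1568}{1199} = \left(-3257 + 750\right) - \frac{1568}{1199} = -2507 - \frac{1568}{1199} = - \frac{3007461}{1199}$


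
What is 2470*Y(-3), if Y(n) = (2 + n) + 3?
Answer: 4940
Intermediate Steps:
Y(n) = 5 + n
2470*Y(-3) = 2470*(5 - 3) = 2470*2 = 4940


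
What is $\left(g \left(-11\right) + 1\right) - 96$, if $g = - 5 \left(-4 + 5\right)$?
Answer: $-40$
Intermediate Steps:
$g = -5$ ($g = \left(-5\right) 1 = -5$)
$\left(g \left(-11\right) + 1\right) - 96 = \left(\left(-5\right) \left(-11\right) + 1\right) - 96 = \left(55 + 1\right) - 96 = 56 - 96 = -40$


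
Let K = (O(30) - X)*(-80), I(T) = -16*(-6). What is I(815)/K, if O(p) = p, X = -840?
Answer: -1/725 ≈ -0.0013793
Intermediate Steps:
I(T) = 96
K = -69600 (K = (30 - 1*(-840))*(-80) = (30 + 840)*(-80) = 870*(-80) = -69600)
I(815)/K = 96/(-69600) = 96*(-1/69600) = -1/725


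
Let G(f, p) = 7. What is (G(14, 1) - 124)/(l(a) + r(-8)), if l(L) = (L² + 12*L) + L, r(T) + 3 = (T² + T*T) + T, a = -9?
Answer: -13/9 ≈ -1.4444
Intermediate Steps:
r(T) = -3 + T + 2*T² (r(T) = -3 + ((T² + T*T) + T) = -3 + ((T² + T²) + T) = -3 + (2*T² + T) = -3 + (T + 2*T²) = -3 + T + 2*T²)
l(L) = L² + 13*L
(G(14, 1) - 124)/(l(a) + r(-8)) = (7 - 124)/(-9*(13 - 9) + (-3 - 8 + 2*(-8)²)) = -117/(-9*4 + (-3 - 8 + 2*64)) = -117/(-36 + (-3 - 8 + 128)) = -117/(-36 + 117) = -117/81 = -117*1/81 = -13/9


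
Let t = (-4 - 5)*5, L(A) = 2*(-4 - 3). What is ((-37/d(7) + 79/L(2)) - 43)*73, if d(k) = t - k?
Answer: -1273631/364 ≈ -3499.0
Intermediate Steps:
L(A) = -14 (L(A) = 2*(-7) = -14)
t = -45 (t = -9*5 = -45)
d(k) = -45 - k
((-37/d(7) + 79/L(2)) - 43)*73 = ((-37/(-45 - 1*7) + 79/(-14)) - 43)*73 = ((-37/(-45 - 7) + 79*(-1/14)) - 43)*73 = ((-37/(-52) - 79/14) - 43)*73 = ((-37*(-1/52) - 79/14) - 43)*73 = ((37/52 - 79/14) - 43)*73 = (-1795/364 - 43)*73 = -17447/364*73 = -1273631/364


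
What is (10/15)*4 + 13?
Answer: 47/3 ≈ 15.667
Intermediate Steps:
(10/15)*4 + 13 = (10*(1/15))*4 + 13 = (2/3)*4 + 13 = 8/3 + 13 = 47/3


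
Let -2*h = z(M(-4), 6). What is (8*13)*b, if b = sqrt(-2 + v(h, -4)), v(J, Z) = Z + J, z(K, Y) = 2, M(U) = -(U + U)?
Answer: 104*I*sqrt(7) ≈ 275.16*I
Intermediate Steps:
M(U) = -2*U
h = -1 (h = -1/2*2 = -1)
v(J, Z) = J + Z
b = I*sqrt(7) (b = sqrt(-2 + (-1 - 4)) = sqrt(-2 - 5) = sqrt(-7) = I*sqrt(7) ≈ 2.6458*I)
(8*13)*b = (8*13)*(I*sqrt(7)) = 104*(I*sqrt(7)) = 104*I*sqrt(7)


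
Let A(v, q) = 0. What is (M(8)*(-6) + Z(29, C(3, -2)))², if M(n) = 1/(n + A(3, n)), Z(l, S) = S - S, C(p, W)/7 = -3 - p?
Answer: 9/16 ≈ 0.56250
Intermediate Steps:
C(p, W) = -21 - 7*p (C(p, W) = 7*(-3 - p) = -21 - 7*p)
Z(l, S) = 0
M(n) = 1/n (M(n) = 1/(n + 0) = 1/n)
(M(8)*(-6) + Z(29, C(3, -2)))² = (-6/8 + 0)² = ((⅛)*(-6) + 0)² = (-¾ + 0)² = (-¾)² = 9/16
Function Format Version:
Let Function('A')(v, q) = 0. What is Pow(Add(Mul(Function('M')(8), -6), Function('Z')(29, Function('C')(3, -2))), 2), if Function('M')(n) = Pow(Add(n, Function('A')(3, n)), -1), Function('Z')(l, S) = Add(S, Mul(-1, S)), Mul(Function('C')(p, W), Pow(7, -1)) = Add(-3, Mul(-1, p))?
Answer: Rational(9, 16) ≈ 0.56250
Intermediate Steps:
Function('C')(p, W) = Add(-21, Mul(-7, p)) (Function('C')(p, W) = Mul(7, Add(-3, Mul(-1, p))) = Add(-21, Mul(-7, p)))
Function('Z')(l, S) = 0
Function('M')(n) = Pow(n, -1) (Function('M')(n) = Pow(Add(n, 0), -1) = Pow(n, -1))
Pow(Add(Mul(Function('M')(8), -6), Function('Z')(29, Function('C')(3, -2))), 2) = Pow(Add(Mul(Pow(8, -1), -6), 0), 2) = Pow(Add(Mul(Rational(1, 8), -6), 0), 2) = Pow(Add(Rational(-3, 4), 0), 2) = Pow(Rational(-3, 4), 2) = Rational(9, 16)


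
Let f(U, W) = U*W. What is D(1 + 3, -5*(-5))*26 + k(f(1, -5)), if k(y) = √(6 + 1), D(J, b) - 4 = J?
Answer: 208 + √7 ≈ 210.65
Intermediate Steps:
D(J, b) = 4 + J
k(y) = √7
D(1 + 3, -5*(-5))*26 + k(f(1, -5)) = (4 + (1 + 3))*26 + √7 = (4 + 4)*26 + √7 = 8*26 + √7 = 208 + √7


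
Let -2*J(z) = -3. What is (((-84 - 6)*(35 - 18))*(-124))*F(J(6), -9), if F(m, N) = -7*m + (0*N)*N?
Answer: -1992060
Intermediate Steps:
J(z) = 3/2 (J(z) = -½*(-3) = 3/2)
F(m, N) = -7*m (F(m, N) = -7*m + 0*N = -7*m + 0 = -7*m)
(((-84 - 6)*(35 - 18))*(-124))*F(J(6), -9) = (((-84 - 6)*(35 - 18))*(-124))*(-7*3/2) = (-90*17*(-124))*(-21/2) = -1530*(-124)*(-21/2) = 189720*(-21/2) = -1992060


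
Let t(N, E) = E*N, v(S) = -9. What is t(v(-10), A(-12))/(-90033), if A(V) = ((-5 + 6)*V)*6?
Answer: -216/30011 ≈ -0.0071974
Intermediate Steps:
A(V) = 6*V (A(V) = (1*V)*6 = V*6 = 6*V)
t(v(-10), A(-12))/(-90033) = ((6*(-12))*(-9))/(-90033) = -72*(-9)*(-1/90033) = 648*(-1/90033) = -216/30011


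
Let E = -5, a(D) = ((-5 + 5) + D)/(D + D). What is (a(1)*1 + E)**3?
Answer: -729/8 ≈ -91.125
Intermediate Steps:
a(D) = 1/2 (a(D) = (0 + D)/((2*D)) = D*(1/(2*D)) = 1/2)
(a(1)*1 + E)**3 = ((1/2)*1 - 5)**3 = (1/2 - 5)**3 = (-9/2)**3 = -729/8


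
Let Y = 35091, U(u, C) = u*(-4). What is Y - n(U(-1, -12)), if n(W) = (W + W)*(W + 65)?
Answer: 34539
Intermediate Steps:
U(u, C) = -4*u
n(W) = 2*W*(65 + W) (n(W) = (2*W)*(65 + W) = 2*W*(65 + W))
Y - n(U(-1, -12)) = 35091 - 2*(-4*(-1))*(65 - 4*(-1)) = 35091 - 2*4*(65 + 4) = 35091 - 2*4*69 = 35091 - 1*552 = 35091 - 552 = 34539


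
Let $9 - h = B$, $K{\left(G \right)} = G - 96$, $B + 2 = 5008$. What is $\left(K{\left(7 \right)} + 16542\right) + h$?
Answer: $11456$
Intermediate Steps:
$B = 5006$ ($B = -2 + 5008 = 5006$)
$K{\left(G \right)} = -96 + G$ ($K{\left(G \right)} = G - 96 = -96 + G$)
$h = -4997$ ($h = 9 - 5006 = -4997$)
$\left(K{\left(7 \right)} + 16542\right) + h = \left(\left(-96 + 7\right) + 16542\right) - 4997 = \left(-89 + 16542\right) - 4997 = 16453 - 4997 = 11456$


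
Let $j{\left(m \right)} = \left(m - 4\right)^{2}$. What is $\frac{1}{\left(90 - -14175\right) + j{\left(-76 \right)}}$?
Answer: $\frac{1}{20665} \approx 4.8391 \cdot 10^{-5}$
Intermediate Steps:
$j{\left(m \right)} = \left(-4 + m\right)^{2}$
$\frac{1}{\left(90 - -14175\right) + j{\left(-76 \right)}} = \frac{1}{\left(90 - -14175\right) + \left(-4 - 76\right)^{2}} = \frac{1}{\left(90 + 14175\right) + \left(-80\right)^{2}} = \frac{1}{14265 + 6400} = \frac{1}{20665}$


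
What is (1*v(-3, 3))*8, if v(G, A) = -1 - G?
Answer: 16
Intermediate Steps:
(1*v(-3, 3))*8 = (1*(-1 - 1*(-3)))*8 = (1*(-1 + 3))*8 = (1*2)*8 = 2*8 = 16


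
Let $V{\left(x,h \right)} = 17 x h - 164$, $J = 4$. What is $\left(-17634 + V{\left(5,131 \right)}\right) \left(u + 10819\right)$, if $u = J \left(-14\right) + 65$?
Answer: $-72146964$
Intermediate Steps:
$u = 9$ ($u = 4 \left(-14\right) + 65 = -56 + 65 = 9$)
$V{\left(x,h \right)} = -164 + 17 h x$ ($V{\left(x,h \right)} = 17 h x - 164 = -164 + 17 h x$)
$\left(-17634 + V{\left(5,131 \right)}\right) \left(u + 10819\right) = \left(-17634 - \left(164 - 11135\right)\right) \left(9 + 10819\right) = \left(-17634 + \left(-164 + 11135\right)\right) 10828 = \left(-17634 + 10971\right) 10828 = \left(-6663\right) 10828 = -72146964$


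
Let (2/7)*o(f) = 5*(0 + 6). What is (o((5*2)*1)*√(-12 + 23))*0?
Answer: 0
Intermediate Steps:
o(f) = 105 (o(f) = 7*(5*(0 + 6))/2 = 7*(5*6)/2 = (7/2)*30 = 105)
(o((5*2)*1)*√(-12 + 23))*0 = (105*√(-12 + 23))*0 = (105*√11)*0 = 0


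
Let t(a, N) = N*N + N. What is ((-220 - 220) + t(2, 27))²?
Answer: 99856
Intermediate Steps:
t(a, N) = N + N² (t(a, N) = N² + N = N + N²)
((-220 - 220) + t(2, 27))² = ((-220 - 220) + 27*(1 + 27))² = (-440 + 27*28)² = (-440 + 756)² = 316² = 99856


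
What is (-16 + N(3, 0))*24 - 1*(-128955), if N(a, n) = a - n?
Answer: 128643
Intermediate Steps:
(-16 + N(3, 0))*24 - 1*(-128955) = (-16 + (3 - 1*0))*24 - 1*(-128955) = (-16 + (3 + 0))*24 + 128955 = (-16 + 3)*24 + 128955 = -13*24 + 128955 = -312 + 128955 = 128643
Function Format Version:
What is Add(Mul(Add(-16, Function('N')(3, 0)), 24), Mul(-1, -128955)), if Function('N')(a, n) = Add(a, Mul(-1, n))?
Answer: 128643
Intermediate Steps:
Add(Mul(Add(-16, Function('N')(3, 0)), 24), Mul(-1, -128955)) = Add(Mul(Add(-16, Add(3, Mul(-1, 0))), 24), Mul(-1, -128955)) = Add(Mul(Add(-16, Add(3, 0)), 24), 128955) = Add(Mul(Add(-16, 3), 24), 128955) = Add(Mul(-13, 24), 128955) = Add(-312, 128955) = 128643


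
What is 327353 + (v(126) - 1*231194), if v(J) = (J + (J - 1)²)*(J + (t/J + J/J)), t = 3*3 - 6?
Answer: 88070263/42 ≈ 2.0969e+6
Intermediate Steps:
t = 3 (t = 9 - 6 = 3)
v(J) = (J + (-1 + J)²)*(1 + J + 3/J) (v(J) = (J + (J - 1)²)*(J + (3/J + J/J)) = (J + (-1 + J)²)*(J + (3/J + 1)) = (J + (-1 + J)²)*(J + (1 + 3/J)) = (J + (-1 + J)²)*(1 + J + 3/J))
327353 + (v(126) - 1*231194) = 327353 + ((-2 + 126³ + 3*126 + 3/126) - 1*231194) = 327353 + ((-2 + 2000376 + 378 + 3*(1/126)) - 231194) = 327353 + ((-2 + 2000376 + 378 + 1/42) - 231194) = 327353 + (84031585/42 - 231194) = 327353 + 74321437/42 = 88070263/42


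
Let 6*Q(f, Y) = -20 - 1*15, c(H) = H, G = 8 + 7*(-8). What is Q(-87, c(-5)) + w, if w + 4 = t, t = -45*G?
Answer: 12901/6 ≈ 2150.2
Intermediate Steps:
G = -48 (G = 8 - 56 = -48)
t = 2160 (t = -45*(-48) = 2160)
w = 2156 (w = -4 + 2160 = 2156)
Q(f, Y) = -35/6 (Q(f, Y) = (-20 - 1*15)/6 = (-20 - 15)/6 = (1/6)*(-35) = -35/6)
Q(-87, c(-5)) + w = -35/6 + 2156 = 12901/6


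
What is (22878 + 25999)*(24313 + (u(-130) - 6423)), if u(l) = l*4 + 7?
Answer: 849335629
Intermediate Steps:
u(l) = 7 + 4*l (u(l) = 4*l + 7 = 7 + 4*l)
(22878 + 25999)*(24313 + (u(-130) - 6423)) = (22878 + 25999)*(24313 + ((7 + 4*(-130)) - 6423)) = 48877*(24313 + ((7 - 520) - 6423)) = 48877*(24313 + (-513 - 6423)) = 48877*(24313 - 6936) = 48877*17377 = 849335629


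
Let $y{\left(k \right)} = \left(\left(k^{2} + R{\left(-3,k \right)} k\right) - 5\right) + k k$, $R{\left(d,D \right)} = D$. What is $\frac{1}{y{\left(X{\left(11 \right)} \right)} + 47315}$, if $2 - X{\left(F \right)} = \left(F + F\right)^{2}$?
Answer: $\frac{1}{744282} \approx 1.3436 \cdot 10^{-6}$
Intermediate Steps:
$X{\left(F \right)} = 2 - 4 F^{2}$ ($X{\left(F \right)} = 2 - \left(F + F\right)^{2} = 2 - \left(2 F\right)^{2} = 2 - 4 F^{2}$)
$y{\left(k \right)} = -5 + 3 k^{2}$ ($y{\left(k \right)} = \left(\left(k^{2} + k k\right) - 5\right) + k k = \left(\left(k^{2} + k^{2}\right) - 5\right) + k^{2} = \left(2 k^{2} - 5\right) + k^{2} = \left(-5 + 2 k^{2}\right) + k^{2} = -5 + 3 k^{2}$)
$\frac{1}{y{\left(X{\left(11 \right)} \right)} + 47315} = \frac{1}{\left(-5 + 3 \left(2 - 4 \cdot 11^{2}\right)^{2}\right) + 47315} = \frac{1}{\left(-5 + 3 \left(2 - 484\right)^{2}\right) + 47315} = \frac{1}{\left(-5 + 3 \left(-482\right)^{2}\right) + 47315} = \frac{1}{\left(-5 + 3 \cdot 232324\right) + 47315} = \frac{1}{\left(-5 + 696972\right) + 47315} = \frac{1}{696967 + 47315} = \frac{1}{744282}$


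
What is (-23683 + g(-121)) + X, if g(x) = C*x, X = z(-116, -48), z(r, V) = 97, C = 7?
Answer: -24433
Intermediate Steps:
X = 97
g(x) = 7*x
(-23683 + g(-121)) + X = (-23683 + 7*(-121)) + 97 = (-23683 - 847) + 97 = -24530 + 97 = -24433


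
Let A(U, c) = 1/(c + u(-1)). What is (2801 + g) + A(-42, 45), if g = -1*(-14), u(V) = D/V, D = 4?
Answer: 115416/41 ≈ 2815.0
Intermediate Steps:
u(V) = 4/V
g = 14
A(U, c) = 1/(-4 + c) (A(U, c) = 1/(c + 4/(-1)) = 1/(c + 4*(-1)) = 1/(c - 4) = 1/(-4 + c))
(2801 + g) + A(-42, 45) = (2801 + 14) + 1/(-4 + 45) = 2815 + 1/41 = 115416/41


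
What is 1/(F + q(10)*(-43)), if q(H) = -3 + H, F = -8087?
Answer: -1/8388 ≈ -0.00011922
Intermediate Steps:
1/(F + q(10)*(-43)) = 1/(-8087 + (-3 + 10)*(-43)) = 1/(-8087 + 7*(-43)) = 1/(-8087 - 301) = 1/(-8388) = -1/8388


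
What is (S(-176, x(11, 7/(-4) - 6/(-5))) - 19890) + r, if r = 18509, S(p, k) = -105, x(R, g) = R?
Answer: -1486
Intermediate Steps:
(S(-176, x(11, 7/(-4) - 6/(-5))) - 19890) + r = (-105 - 19890) + 18509 = -19995 + 18509 = -1486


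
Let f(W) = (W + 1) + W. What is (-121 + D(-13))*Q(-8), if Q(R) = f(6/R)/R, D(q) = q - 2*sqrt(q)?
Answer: -67/8 - I*sqrt(13)/8 ≈ -8.375 - 0.45069*I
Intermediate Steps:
D(q) = q - 2*sqrt(q)
f(W) = 1 + 2*W (f(W) = (1 + W) + W = 1 + 2*W)
Q(R) = (1 + 12/R)/R (Q(R) = (1 + 2*(6/R))/R = (1 + 12/R)/R)
(-121 + D(-13))*Q(-8) = (-121 + (-13 - 2*I*sqrt(13)))*((12 - 8)/(-8)**2) = (-121 + (-13 - 2*I*sqrt(13)))*((1/64)*4) = (-121 + (-13 - 2*I*sqrt(13)))*(1/16) = (-134 - 2*I*sqrt(13))*(1/16) = -67/8 - I*sqrt(13)/8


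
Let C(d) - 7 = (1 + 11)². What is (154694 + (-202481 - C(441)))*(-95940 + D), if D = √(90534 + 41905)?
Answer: 4599171720 - 47938*√132439 ≈ 4.5817e+9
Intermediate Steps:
D = √132439 ≈ 363.92
C(d) = 151 (C(d) = 7 + (1 + 11)² = 7 + 12² = 7 + 144 = 151)
(154694 + (-202481 - C(441)))*(-95940 + D) = (154694 + (-202481 - 1*151))*(-95940 + √132439) = (154694 + (-202481 - 151))*(-95940 + √132439) = (154694 - 202632)*(-95940 + √132439) = -47938*(-95940 + √132439) = 4599171720 - 47938*√132439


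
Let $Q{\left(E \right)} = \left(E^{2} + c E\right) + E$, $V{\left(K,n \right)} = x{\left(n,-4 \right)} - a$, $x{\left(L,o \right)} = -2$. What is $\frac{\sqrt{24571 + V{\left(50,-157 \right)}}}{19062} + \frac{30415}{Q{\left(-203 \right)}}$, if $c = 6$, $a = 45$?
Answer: $\frac{4345}{5684} + \frac{\sqrt{6131}}{9531} \approx 0.77264$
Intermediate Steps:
$V{\left(K,n \right)} = -47$ ($V{\left(K,n \right)} = -2 - 45 = -47$)
$Q{\left(E \right)} = E^{2} + 7 E$ ($Q{\left(E \right)} = \left(E^{2} + 6 E\right) + E = E^{2} + 7 E$)
$\frac{\sqrt{24571 + V{\left(50,-157 \right)}}}{19062} + \frac{30415}{Q{\left(-203 \right)}} = \frac{\sqrt{24571 - 47}}{19062} + \frac{30415}{\left(-203\right) \left(7 - 203\right)} = \sqrt{24524} \cdot \frac{1}{19062} + \frac{30415}{\left(-203\right) \left(-196\right)} = 2 \sqrt{6131} \cdot \frac{1}{19062} + \frac{30415}{39788} = \frac{\sqrt{6131}}{9531} + 30415 \cdot \frac{1}{39788} = \frac{\sqrt{6131}}{9531} + \frac{4345}{5684} = \frac{4345}{5684} + \frac{\sqrt{6131}}{9531}$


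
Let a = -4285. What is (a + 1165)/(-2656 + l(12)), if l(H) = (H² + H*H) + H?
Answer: 780/589 ≈ 1.3243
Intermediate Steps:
l(H) = H + 2*H² (l(H) = (H² + H²) + H = 2*H² + H = H + 2*H²)
(a + 1165)/(-2656 + l(12)) = (-4285 + 1165)/(-2656 + 12*(1 + 2*12)) = -3120/(-2656 + 12*(1 + 24)) = -3120/(-2656 + 12*25) = -3120/(-2656 + 300) = -3120/(-2356) = -3120*(-1/2356) = 780/589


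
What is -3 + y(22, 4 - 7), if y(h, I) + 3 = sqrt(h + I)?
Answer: -6 + sqrt(19) ≈ -1.6411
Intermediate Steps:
y(h, I) = -3 + sqrt(I + h) (y(h, I) = -3 + sqrt(h + I) = -3 + sqrt(I + h))
-3 + y(22, 4 - 7) = -3 + (-3 + sqrt((4 - 7) + 22)) = -3 + (-3 + sqrt(-3 + 22)) = -3 + (-3 + sqrt(19)) = -6 + sqrt(19)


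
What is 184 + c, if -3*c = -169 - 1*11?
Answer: 244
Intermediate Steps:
c = 60 (c = -(-169 - 1*11)/3 = -(-169 - 11)/3 = -⅓*(-180) = 60)
184 + c = 184 + 60 = 244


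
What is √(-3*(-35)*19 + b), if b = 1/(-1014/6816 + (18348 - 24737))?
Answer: 11*√868560669281987/7258073 ≈ 44.665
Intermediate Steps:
b = -1136/7258073 (b = 1/(-1014*1/6816 - 6389) = 1/(-169/1136 - 6389) = 1/(-7258073/1136) = -1136/7258073 ≈ -0.00015652)
√(-3*(-35)*19 + b) = √(-3*(-35)*19 - 1136/7258073) = √(105*19 - 1136/7258073) = √(1995 - 1136/7258073) = √(14479854499/7258073) = 11*√868560669281987/7258073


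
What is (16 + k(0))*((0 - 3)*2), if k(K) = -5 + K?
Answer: -66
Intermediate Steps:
(16 + k(0))*((0 - 3)*2) = (16 + (-5 + 0))*((0 - 3)*2) = (16 - 5)*(-3*2) = 11*(-6) = -66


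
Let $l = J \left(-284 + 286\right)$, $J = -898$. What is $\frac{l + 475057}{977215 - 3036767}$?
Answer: $- \frac{473261}{2059552} \approx -0.22979$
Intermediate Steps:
$l = -1796$ ($l = - 898 \left(-284 + 286\right) = \left(-898\right) 2 = -1796$)
$\frac{l + 475057}{977215 - 3036767} = \frac{-1796 + 475057}{977215 - 3036767} = \frac{473261}{-2059552} = 473261 \left(- \frac{1}{2059552}\right) = - \frac{473261}{2059552}$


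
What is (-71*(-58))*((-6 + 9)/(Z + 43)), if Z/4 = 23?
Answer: 4118/45 ≈ 91.511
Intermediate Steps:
Z = 92 (Z = 4*23 = 92)
(-71*(-58))*((-6 + 9)/(Z + 43)) = (-71*(-58))*((-6 + 9)/(92 + 43)) = 4118*(3/135) = 4118*(3*(1/135)) = 4118*(1/45) = 4118/45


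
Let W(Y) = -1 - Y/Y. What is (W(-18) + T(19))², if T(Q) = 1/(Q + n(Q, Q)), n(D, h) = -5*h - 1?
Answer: 24025/5929 ≈ 4.0521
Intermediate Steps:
W(Y) = -2 (W(Y) = -1 - 1*1 = -1 - 1 = -2)
n(D, h) = -1 - 5*h
T(Q) = 1/(-1 - 4*Q) (T(Q) = 1/(Q + (-1 - 5*Q)) = 1/(-1 - 4*Q))
(W(-18) + T(19))² = (-2 - 1/(1 + 4*19))² = (-2 - 1/(1 + 76))² = (-2 - 1/77)² = (-155/77)² = 24025/5929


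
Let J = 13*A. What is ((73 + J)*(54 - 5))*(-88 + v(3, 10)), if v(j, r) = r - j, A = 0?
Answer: -289737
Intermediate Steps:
J = 0 (J = 13*0 = 0)
((73 + J)*(54 - 5))*(-88 + v(3, 10)) = ((73 + 0)*(54 - 5))*(-88 + (10 - 1*3)) = (73*49)*(-88 + (10 - 3)) = 3577*(-88 + 7) = 3577*(-81) = -289737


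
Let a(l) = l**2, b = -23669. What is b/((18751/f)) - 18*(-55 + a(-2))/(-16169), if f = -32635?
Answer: 12489529817317/303184919 ≈ 41194.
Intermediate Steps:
b/((18751/f)) - 18*(-55 + a(-2))/(-16169) = -23669/(18751/(-32635)) - 18*(-55 + (-2)**2)/(-16169) = -23669/(18751*(-1/32635)) - 18*(-55 + 4)*(-1/16169) = -23669/(-18751/32635) - 18*(-51)*(-1/16169) = -23669*(-32635/18751) + 918*(-1/16169) = 772437815/18751 - 918/16169 = 12489529817317/303184919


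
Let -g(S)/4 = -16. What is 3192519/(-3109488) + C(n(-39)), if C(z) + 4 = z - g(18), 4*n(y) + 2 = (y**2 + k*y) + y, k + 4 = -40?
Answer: 756614403/1036496 ≈ 729.97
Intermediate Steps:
k = -44 (k = -4 - 40 = -44)
g(S) = 64 (g(S) = -4*(-16) = 64)
n(y) = -1/2 - 43*y/4 + y**2/4 (n(y) = -1/2 + ((y**2 - 44*y) + y)/4 = -1/2 + (y**2 - 43*y)/4 = -1/2 + (-43*y/4 + y**2/4) = -1/2 - 43*y/4 + y**2/4)
C(z) = -68 + z (C(z) = -4 + (z - 1*64) = -4 + (z - 64) = -4 + (-64 + z) = -68 + z)
3192519/(-3109488) + C(n(-39)) = 3192519/(-3109488) + (-68 + (-1/2 - 43/4*(-39) + (1/4)*(-39)**2)) = 3192519*(-1/3109488) + (-68 + (-1/2 + 1677/4 + (1/4)*1521)) = -1064173/1036496 + (-68 + (-1/2 + 1677/4 + 1521/4)) = -1064173/1036496 + (-68 + 799) = -1064173/1036496 + 731 = 756614403/1036496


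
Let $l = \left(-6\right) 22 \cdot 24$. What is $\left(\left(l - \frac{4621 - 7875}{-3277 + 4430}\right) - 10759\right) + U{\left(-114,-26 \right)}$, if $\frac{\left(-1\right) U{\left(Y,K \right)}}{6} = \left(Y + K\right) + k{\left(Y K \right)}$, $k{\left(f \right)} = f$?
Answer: $- \frac{35591009}{1153} \approx -30868.0$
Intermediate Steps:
$U{\left(Y,K \right)} = - 6 K - 6 Y - 6 K Y$ ($U{\left(Y,K \right)} = - 6 \left(\left(Y + K\right) + Y K\right) = - 6 \left(\left(K + Y\right) + K Y\right) = - 6 \left(K + Y + K Y\right) = - 6 K - 6 Y - 6 K Y$)
$l = -3168$ ($l = \left(-132\right) 24 = -3168$)
$\left(\left(l - \frac{4621 - 7875}{-3277 + 4430}\right) - 10759\right) + U{\left(-114,-26 \right)} = \left(\left(-3168 - \frac{4621 - 7875}{-3277 + 4430}\right) - 10759\right) - \left(-840 + 17784\right) = \left(\left(-3168 - - \frac{3254}{1153}\right) - 10759\right) + \left(156 + 684 - 17784\right) = \left(\left(-3168 - \left(-3254\right) \frac{1}{1153}\right) - 10759\right) - 16944 = \left(\left(-3168 - - \frac{3254}{1153}\right) - 10759\right) - 16944 = \left(\left(-3168 + \frac{3254}{1153}\right) - 10759\right) - 16944 = \left(- \frac{3649450}{1153} - 10759\right) - 16944 = - \frac{16054577}{1153} - 16944 = - \frac{35591009}{1153}$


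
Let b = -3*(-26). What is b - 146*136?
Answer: -19778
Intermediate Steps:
b = 78
b - 146*136 = 78 - 146*136 = 78 - 19856 = -19778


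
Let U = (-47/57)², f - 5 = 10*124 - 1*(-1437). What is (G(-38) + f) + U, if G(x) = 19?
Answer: 8777758/3249 ≈ 2701.7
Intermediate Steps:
f = 2682 (f = 5 + (10*124 - 1*(-1437)) = 5 + (1240 + 1437) = 5 + 2677 = 2682)
U = 2209/3249 (U = (-47*1/57)² = (-47/57)² = 2209/3249 ≈ 0.67990)
(G(-38) + f) + U = (19 + 2682) + 2209/3249 = 2701 + 2209/3249 = 8777758/3249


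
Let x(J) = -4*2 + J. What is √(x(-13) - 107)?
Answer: 8*I*√2 ≈ 11.314*I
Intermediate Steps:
x(J) = -8 + J
√(x(-13) - 107) = √((-8 - 13) - 107) = √(-21 - 107) = √(-128) = 8*I*√2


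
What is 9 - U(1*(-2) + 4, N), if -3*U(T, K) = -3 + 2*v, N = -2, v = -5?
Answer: 14/3 ≈ 4.6667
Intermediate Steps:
U(T, K) = 13/3 (U(T, K) = -(-3 + 2*(-5))/3 = -(-3 - 10)/3 = -⅓*(-13) = 13/3)
9 - U(1*(-2) + 4, N) = 9 - 1*13/3 = 9 - 13/3 = 14/3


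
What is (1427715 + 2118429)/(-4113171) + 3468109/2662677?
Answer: 535854366239/1216893979863 ≈ 0.44035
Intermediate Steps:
(1427715 + 2118429)/(-4113171) + 3468109/2662677 = 3546144*(-1/4113171) + 3468109*(1/2662677) = -394016/457019 + 3468109/2662677 = 535854366239/1216893979863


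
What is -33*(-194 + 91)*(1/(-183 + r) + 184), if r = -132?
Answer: 65667547/105 ≈ 6.2541e+5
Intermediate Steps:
-33*(-194 + 91)*(1/(-183 + r) + 184) = -33*(-194 + 91)*(1/(-183 - 132) + 184) = -(-3399)*(1/(-315) + 184) = -(-3399)*(-1/315 + 184) = -(-3399)*57959/315 = -33*(-5969777/315) = 65667547/105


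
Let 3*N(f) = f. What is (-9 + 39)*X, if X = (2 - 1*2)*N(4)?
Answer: 0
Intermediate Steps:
N(f) = f/3
X = 0 (X = (2 - 1*2)*((⅓)*4) = (2 - 2)*(4/3) = 0*(4/3) = 0)
(-9 + 39)*X = (-9 + 39)*0 = 30*0 = 0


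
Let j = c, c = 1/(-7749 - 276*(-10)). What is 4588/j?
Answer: -22889532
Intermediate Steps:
c = -1/4989 (c = 1/(-7749 + 2760) = 1/(-4989) = -1/4989 ≈ -0.00020044)
j = -1/4989 ≈ -0.00020044
4588/j = 4588/(-1/4989) = 4588*(-4989) = -22889532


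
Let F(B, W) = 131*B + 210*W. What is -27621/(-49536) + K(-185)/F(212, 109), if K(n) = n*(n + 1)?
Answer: 171418919/139421824 ≈ 1.2295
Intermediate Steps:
K(n) = n*(1 + n)
-27621/(-49536) + K(-185)/F(212, 109) = -27621/(-49536) + (-185*(1 - 185))/(131*212 + 210*109) = -27621*(-1/49536) + (-185*(-184))/(27772 + 22890) = 3069/5504 + 34040/50662 = 3069/5504 + 34040*(1/50662) = 3069/5504 + 17020/25331 = 171418919/139421824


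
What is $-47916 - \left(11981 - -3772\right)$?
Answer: $-63669$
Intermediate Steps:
$-47916 - \left(11981 - -3772\right) = -47916 - \left(11981 + 3772\right) = -47916 - 15753 = -63669$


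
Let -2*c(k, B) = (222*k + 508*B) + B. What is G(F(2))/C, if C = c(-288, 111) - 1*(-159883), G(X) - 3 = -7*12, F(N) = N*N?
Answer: -162/327203 ≈ -0.00049511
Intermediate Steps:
F(N) = N²
c(k, B) = -111*k - 509*B/2 (c(k, B) = -((222*k + 508*B) + B)/2 = -(222*k + 509*B)/2 = -111*k - 509*B/2)
G(X) = -81 (G(X) = 3 - 7*12 = 3 - 84 = -81)
C = 327203/2 (C = (-111*(-288) - 509/2*111) - 1*(-159883) = (31968 - 56499/2) + 159883 = 7437/2 + 159883 = 327203/2 ≈ 1.6360e+5)
G(F(2))/C = -81/327203/2 = -81*2/327203 = -162/327203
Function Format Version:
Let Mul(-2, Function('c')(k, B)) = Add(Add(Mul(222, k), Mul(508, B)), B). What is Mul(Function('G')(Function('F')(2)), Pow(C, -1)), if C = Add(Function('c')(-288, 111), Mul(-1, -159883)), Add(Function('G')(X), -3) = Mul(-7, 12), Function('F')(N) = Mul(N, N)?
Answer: Rational(-162, 327203) ≈ -0.00049511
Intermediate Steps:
Function('F')(N) = Pow(N, 2)
Function('c')(k, B) = Add(Mul(-111, k), Mul(Rational(-509, 2), B)) (Function('c')(k, B) = Mul(Rational(-1, 2), Add(Add(Mul(222, k), Mul(508, B)), B)) = Mul(Rational(-1, 2), Add(Mul(222, k), Mul(509, B))) = Add(Mul(-111, k), Mul(Rational(-509, 2), B)))
Function('G')(X) = -81 (Function('G')(X) = Add(3, Mul(-7, 12)) = Add(3, -84) = -81)
C = Rational(327203, 2) (C = Add(Add(Mul(-111, -288), Mul(Rational(-509, 2), 111)), Mul(-1, -159883)) = Add(Add(31968, Rational(-56499, 2)), 159883) = Add(Rational(7437, 2), 159883) = Rational(327203, 2) ≈ 1.6360e+5)
Mul(Function('G')(Function('F')(2)), Pow(C, -1)) = Mul(-81, Pow(Rational(327203, 2), -1)) = Mul(-81, Rational(2, 327203)) = Rational(-162, 327203)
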